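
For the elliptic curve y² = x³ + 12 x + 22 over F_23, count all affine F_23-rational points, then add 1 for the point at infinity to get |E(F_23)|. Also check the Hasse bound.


Affine points = {(1, 9), (1, 14), (2, 10), (2, 13), (3, 4), (3, 19), (5, 0), (7, 9), (7, 14), (8, 3), (8, 20), (9, 10), (9, 13), (11, 6), (11, 17), (12, 10), (12, 13), (13, 11), (13, 12), (14, 6), (14, 17), (15, 9), (15, 14), (16, 3), (16, 20), (19, 5), (19, 18), (21, 6), (21, 17), (22, 3), (22, 20)}; affine count = 31; |E(F_23)| = 32.

Discriminant check: Δ ∝ 4a³ + 27b² = 4·12³ + 27·22² = 4·1728 + 27·484 ≡ 16 (mod 23). Nonzero ⇒ E is nonsingular.
For each x ∈ F_23, compute rhs = x³ + 12·x + 22 mod 23, then count y ∈ F_23 with y² ≡ rhs.
  x = 0: rhs = 22, matching y values: none (0 points).
  x = 1: rhs = 12, matching y values: 9, 14 (2 points).
  x = 2: rhs = 8, matching y values: 10, 13 (2 points).
  x = 3: rhs = 16, matching y values: 4, 19 (2 points).
  x = 4: rhs = 19, matching y values: none (0 points).
  x = 5: rhs = 0, matching y values: 0 (1 points).
  x = 6: rhs = 11, matching y values: none (0 points).
  x = 7: rhs = 12, matching y values: 9, 14 (2 points).
  x = 8: rhs = 9, matching y values: 3, 20 (2 points).
  x = 9: rhs = 8, matching y values: 10, 13 (2 points).
  x = 10: rhs = 15, matching y values: none (0 points).
  x = 11: rhs = 13, matching y values: 6, 17 (2 points).
  x = 12: rhs = 8, matching y values: 10, 13 (2 points).
  x = 13: rhs = 6, matching y values: 11, 12 (2 points).
  x = 14: rhs = 13, matching y values: 6, 17 (2 points).
  x = 15: rhs = 12, matching y values: 9, 14 (2 points).
  x = 16: rhs = 9, matching y values: 3, 20 (2 points).
  x = 17: rhs = 10, matching y values: none (0 points).
  x = 18: rhs = 21, matching y values: none (0 points).
  x = 19: rhs = 2, matching y values: 5, 18 (2 points).
  x = 20: rhs = 5, matching y values: none (0 points).
  x = 21: rhs = 13, matching y values: 6, 17 (2 points).
  x = 22: rhs = 9, matching y values: 3, 20 (2 points).
Total affine count: 31.
Full point count |E(F_23)| = 31 + 1 = 32.
Hasse bound: |32 − (23+1)| = |8| = 8 ≤ 2√23 ≈ 9.5917 ✓.


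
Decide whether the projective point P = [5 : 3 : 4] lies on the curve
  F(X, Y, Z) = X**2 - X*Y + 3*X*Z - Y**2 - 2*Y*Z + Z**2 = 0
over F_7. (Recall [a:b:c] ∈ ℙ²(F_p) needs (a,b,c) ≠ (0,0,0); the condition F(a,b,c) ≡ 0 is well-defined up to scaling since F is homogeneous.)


F(5,3,4) ≡ 4 (mod 7); P is NOT on the curve.

Evaluate F(5, 3, 4) term-by-term (mod 7).
  X**2 ↦ 1·25·1·1 = 25
  -X*Y ↦ -1·5·3·1 = -15
  3*X*Z ↦ 3·5·1·4 = 60
  -Y**2 ↦ -1·1·9·1 = -9
  -2*Y*Z ↦ -2·1·3·4 = -24
  Z**2 ↦ 1·1·1·16 = 16
Sum: F(5, 3, 4) = (25) + (-15) + (60) + (-9) + (-24) + (16) = 53.
Reducing mod 7: 53 ≡ 4 (mod 7).
Since F(a, b, c) ≡ 4 ≠ 0 (mod 7), P does NOT lie on the curve.


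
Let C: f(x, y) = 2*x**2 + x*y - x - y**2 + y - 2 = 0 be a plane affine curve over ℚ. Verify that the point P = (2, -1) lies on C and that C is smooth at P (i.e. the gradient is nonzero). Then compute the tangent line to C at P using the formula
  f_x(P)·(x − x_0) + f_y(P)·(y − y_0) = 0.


Tangent line at P: 6*x + 5*y - 7 = 0.

Step 1: f(2, -1) = 0, so P lies on C.
Step 2: partial derivatives
  f_x(x, y) = 4*x + y - 1, f_y(x, y) = x - 2*y + 1.
  f_x(P) = 6, f_y(P) = 5 (gradient nonzero, so P is smooth).
Step 3: tangent line at P: 6·(x − 2) + 5·(y − -1) = 0.
Expanding: 6*x + 5*y - 7 = 0.


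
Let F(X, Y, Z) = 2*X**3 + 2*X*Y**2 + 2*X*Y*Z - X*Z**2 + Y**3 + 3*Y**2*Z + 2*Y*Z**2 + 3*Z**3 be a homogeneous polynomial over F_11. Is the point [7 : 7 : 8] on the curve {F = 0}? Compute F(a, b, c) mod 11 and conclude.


F(7,7,8) ≡ 5 (mod 11); P is NOT on the curve.

Evaluate F(7, 7, 8) term-by-term (mod 11).
  2*X**3 ↦ 2·343·1·1 = 686
  2*X*Y**2 ↦ 2·7·49·1 = 686
  2*X*Y*Z ↦ 2·7·7·8 = 784
  -X*Z**2 ↦ -1·7·1·64 = -448
  Y**3 ↦ 1·1·343·1 = 343
  3*Y**2*Z ↦ 3·1·49·8 = 1176
  2*Y*Z**2 ↦ 2·1·7·64 = 896
  3*Z**3 ↦ 3·1·1·512 = 1536
Sum: F(7, 7, 8) = (686) + (686) + (784) + (-448) + (343) + (1176) + (896) + (1536) = 5659.
Reducing mod 11: 5659 ≡ 5 (mod 11).
Since F(a, b, c) ≡ 5 ≠ 0 (mod 11), P does NOT lie on the curve.


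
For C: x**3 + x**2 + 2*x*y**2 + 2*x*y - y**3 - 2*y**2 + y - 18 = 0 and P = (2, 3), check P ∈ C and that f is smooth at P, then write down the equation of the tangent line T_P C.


Tangent line at P: 40*x - 10*y - 50 = 0.

Step 1: f(2, 3) = 0, so P lies on C.
Step 2: partial derivatives
  f_x(x, y) = 3*x**2 + 2*x + 2*y**2 + 2*y, f_y(x, y) = 4*x*y + 2*x - 3*y**2 - 4*y + 1.
  f_x(P) = 40, f_y(P) = -10 (gradient nonzero, so P is smooth).
Step 3: tangent line at P: 40·(x − 2) + -10·(y − 3) = 0.
Expanding: 40*x - 10*y - 50 = 0.


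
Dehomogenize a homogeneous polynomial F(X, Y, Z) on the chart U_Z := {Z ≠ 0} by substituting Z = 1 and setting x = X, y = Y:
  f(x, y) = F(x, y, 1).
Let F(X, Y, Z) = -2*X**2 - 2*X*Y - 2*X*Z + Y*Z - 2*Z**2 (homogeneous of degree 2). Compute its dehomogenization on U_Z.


f(x, y) = -2*x**2 - 2*x*y - 2*x + y - 2

On U_Z we set Z = 1. Each monomial c·X^i·Y^j·Z^k in F becomes c·x^i·y^j·1^k = c·x^i·y^j.
Substituting Z = 1: F(X, Y, 1) = -2*x**2 - 2*x*y - 2*x + y - 2.
Note: deg(f) ≤ deg(F) = 2; strict inequality happens when F is divisible by Z (lost terms).


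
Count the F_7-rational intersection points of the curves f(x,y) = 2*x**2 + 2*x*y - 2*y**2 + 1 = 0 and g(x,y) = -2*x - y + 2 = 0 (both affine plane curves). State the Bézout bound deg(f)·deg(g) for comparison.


Common zeros: {(0, 2), (2, 5)}; count = 2; Bézout bound = 2.

deg(f) = 2, deg(g) = 1, so Bézout bound = 2.
Scan x ∈ F_7. For each x, list the y ∈ F_7 with f(x, y) ≡ 0 and those with g(x, y) ≡ 0 (mod 7); the common zeros in that column are the intersection.
  x = 0: f ≡ 0 at y ∈ {2, 5}; g ≡ 0 at y ∈ {2}; common: {2}.
  x = 1: f ≡ 0 at y ∈ {4}; g ≡ 0 at y ∈ {0}; common: ∅.
  x = 2: f ≡ 0 at y ∈ {4, 5}; g ≡ 0 at y ∈ {5}; common: {5}.
  x = 3: f ≡ 0 at y ∈ ∅; g ≡ 0 at y ∈ {3}; common: ∅.
  x = 4: f ≡ 0 at y ∈ ∅; g ≡ 0 at y ∈ {1}; common: ∅.
  x = 5: f ≡ 0 at y ∈ {2, 3}; g ≡ 0 at y ∈ {6}; common: ∅.
  x = 6: f ≡ 0 at y ∈ {3}; g ≡ 0 at y ∈ {4}; common: ∅.
Collecting: common zeros = {(0, 2), (2, 5)}, so the count is 2.
Comparison with the Bézout bound: 2 ≤ 2 = deg(f)·deg(g), as expected for curves with no common component (the bound is attained).


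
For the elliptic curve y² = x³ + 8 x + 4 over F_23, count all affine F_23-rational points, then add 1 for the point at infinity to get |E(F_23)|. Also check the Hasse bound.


Affine points = {(0, 2), (0, 21), (1, 6), (1, 17), (3, 3), (3, 20), (4, 10), (4, 13), (5, 10), (5, 13), (7, 9), (7, 14), (9, 0), (10, 7), (10, 16), (14, 10), (14, 13), (15, 7), (15, 16), (17, 4), (17, 19), (18, 0), (19, 0), (21, 7), (21, 16), (22, 8), (22, 15)}; affine count = 27; |E(F_23)| = 28.

Discriminant check: Δ ∝ 4a³ + 27b² = 4·8³ + 27·4² = 4·512 + 27·16 ≡ 19 (mod 23). Nonzero ⇒ E is nonsingular.
For each x ∈ F_23, compute rhs = x³ + 8·x + 4 mod 23, then count y ∈ F_23 with y² ≡ rhs.
  x = 0: rhs = 4, matching y values: 2, 21 (2 points).
  x = 1: rhs = 13, matching y values: 6, 17 (2 points).
  x = 2: rhs = 5, matching y values: none (0 points).
  x = 3: rhs = 9, matching y values: 3, 20 (2 points).
  x = 4: rhs = 8, matching y values: 10, 13 (2 points).
  x = 5: rhs = 8, matching y values: 10, 13 (2 points).
  x = 6: rhs = 15, matching y values: none (0 points).
  x = 7: rhs = 12, matching y values: 9, 14 (2 points).
  x = 8: rhs = 5, matching y values: none (0 points).
  x = 9: rhs = 0, matching y values: 0 (1 points).
  x = 10: rhs = 3, matching y values: 7, 16 (2 points).
  x = 11: rhs = 20, matching y values: none (0 points).
  x = 12: rhs = 11, matching y values: none (0 points).
  x = 13: rhs = 5, matching y values: none (0 points).
  x = 14: rhs = 8, matching y values: 10, 13 (2 points).
  x = 15: rhs = 3, matching y values: 7, 16 (2 points).
  x = 16: rhs = 19, matching y values: none (0 points).
  x = 17: rhs = 16, matching y values: 4, 19 (2 points).
  x = 18: rhs = 0, matching y values: 0 (1 points).
  x = 19: rhs = 0, matching y values: 0 (1 points).
  x = 20: rhs = 22, matching y values: none (0 points).
  x = 21: rhs = 3, matching y values: 7, 16 (2 points).
  x = 22: rhs = 18, matching y values: 8, 15 (2 points).
Total affine count: 27.
Full point count |E(F_23)| = 27 + 1 = 28.
Hasse bound: |28 − (23+1)| = |4| = 4 ≤ 2√23 ≈ 9.5917 ✓.


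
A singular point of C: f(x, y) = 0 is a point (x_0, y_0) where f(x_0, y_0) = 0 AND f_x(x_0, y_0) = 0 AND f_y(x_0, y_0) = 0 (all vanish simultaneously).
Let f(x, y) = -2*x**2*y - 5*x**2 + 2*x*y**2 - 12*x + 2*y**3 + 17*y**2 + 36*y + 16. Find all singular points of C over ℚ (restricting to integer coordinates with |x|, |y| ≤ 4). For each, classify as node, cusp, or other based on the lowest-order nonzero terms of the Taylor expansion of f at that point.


Singular points: {(-2, -2)}; classification: node.

Compute partial derivatives:
  f_x = -4*x*y - 10*x + 2*y**2 - 12.
  f_y = -2*x**2 + 4*x*y + 6*y**2 + 34*y + 36.
Scan x_0 ∈ {−4, ..., 4}. For each x_0, f_y(x_0, y) is a polynomial in y; find its integer roots y ∈ {−4, ..., 4}, then test f_x and f at those candidates.
  x = -4: f_y(-4, y) = 6*y**2 + 18*y + 4; no integer root y with |y| ≤ 4.
  x = -3: f_y(-3, y) = 6*y**2 + 22*y + 18; no integer root y with |y| ≤ 4.
  x = -2: f_y(-2, y) = 6*y**2 + 26*y + 28; vanishes at y ∈ {-2}. (-2, -2): f_x = 0, f = 0 — SINGULAR.
  x = -1: f_y(-1, y) = 6*y**2 + 30*y + 34; no integer root y with |y| ≤ 4.
  x = 0: f_y(0, y) = 6*y**2 + 34*y + 36; no integer root y with |y| ≤ 4.
  x = 1: f_y(1, y) = 6*y**2 + 38*y + 34; no integer root y with |y| ≤ 4.
  x = 2: f_y(2, y) = 6*y**2 + 42*y + 28; no integer root y with |y| ≤ 4.
  x = 3: f_y(3, y) = 6*y**2 + 46*y + 18; no integer root y with |y| ≤ 4.
  x = 4: f_y(4, y) = 6*y**2 + 50*y + 4; no integer root y with |y| ≤ 4.
Only singular point on the grid: (-2, -2).
Classify: substitute x = -2 + u, y = -2 + v and expand: f = -2*u**2*v - u**2 + 2*u*v**2 + 2*v**3 + v**2.
No constant or linear terms (consistent with a singular point). Quadratic part: -u**2 + v**2. Cubic part: -2*u**2*v + 2*u*v**2 + 2*v**3.
The quadratic part v**2 - u**2 = (v − u)(v + u) splits into two distinct linear factors, so there are two distinct tangent lines y − -2 = ±(x − -2) — this is a node (ordinary double point).
Classification: node.


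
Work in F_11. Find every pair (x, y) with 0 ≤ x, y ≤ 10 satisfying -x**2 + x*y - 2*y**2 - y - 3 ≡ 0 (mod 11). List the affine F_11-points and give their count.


Affine F_11-points: {(1, 3), (1, 8), (2, 3), (4, 9), (5, 4), (5, 9), (7, 6), (7, 8), (10, 4), (10, 6)}; count = 10.

For each of the 121 pairs (x, y) ∈ F_11², evaluate f(x, y) mod 11. Record the zeros.
  x = 0: [0↦8, 1↦5, 2↦9, 3↦9, 4↦5, 5↦8, 6↦7, 7↦2, 8↦4, 9↦2, 10↦7]  zeros at y ∈ ∅
  x = 1: [0↦7, 1↦5, 2↦10, 3↦0, 4↦8, 5↦1, 6↦1, 7↦8, 8↦0, 9↦10, 10↦5]  zeros at y ∈ {3, 8}
  x = 2: [0↦4, 1↦3, 2↦9, 3↦0, 4↦9, 5↦3, 6↦4, 7↦1, 8↦5, 9↦5, 10↦1]  zeros at y ∈ {3}
  x = 3: [0↦10, 1↦10, 2↦6, 3↦9, 4↦8, 5↦3, 6↦5, 7↦3, 8↦8, 9↦9, 10↦6]  zeros at y ∈ ∅
  x = 4: [0↦3, 1↦4, 2↦1, 3↦5, 4↦5, 5↦1, 6↦4, 7↦3, 8↦9, 9↦0, 10↦9]  zeros at y ∈ {9}
  x = 5: [0↦5, 1↦7, 2↦5, 3↦10, 4↦0, 5↦8, 6↦1, 7↦1, 8↦8, 9↦0, 10↦10]  zeros at y ∈ {4, 9}
  x = 6: [0↦5, 1↦8, 2↦7, 3↦2, 4↦4, 5↦2, 6↦7, 7↦8, 8↦5, 9↦9, 10↦9]  zeros at y ∈ ∅
  x = 7: [0↦3, 1↦7, 2↦7, 3↦3, 4↦6, 5↦5, 6↦0, 7↦2, 8↦0, 9↦5, 10↦6]  zeros at y ∈ {6, 8}
  x = 8: [0↦10, 1↦4, 2↦5, 3↦2, 4↦6, 5↦6, 6↦2, 7↦5, 8↦4, 9↦10, 10↦1]  zeros at y ∈ ∅
  x = 9: [0↦4, 1↦10, 2↦1, 3↦10, 4↦4, 5↦5, 6↦2, 7↦6, 8↦6, 9↦2, 10↦5]  zeros at y ∈ ∅
  x = 10: [0↦7, 1↦3, 2↦6, 3↦5, 4↦0, 5↦2, 6↦0, 7↦5, 8↦6, 9↦3, 10↦7]  zeros at y ∈ {4, 6}
Collecting zeros: affine points = {(1, 3), (1, 8), (2, 3), (4, 9), (5, 4), (5, 9), (7, 6), (7, 8), (10, 4), (10, 6)}.
Total count |C(F_11)_aff| = 10.


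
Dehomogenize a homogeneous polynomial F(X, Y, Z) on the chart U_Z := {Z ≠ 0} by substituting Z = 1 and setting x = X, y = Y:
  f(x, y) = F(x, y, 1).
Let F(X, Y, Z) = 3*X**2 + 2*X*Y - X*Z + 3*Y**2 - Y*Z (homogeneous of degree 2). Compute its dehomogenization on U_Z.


f(x, y) = 3*x**2 + 2*x*y - x + 3*y**2 - y

On U_Z we set Z = 1. Each monomial c·X^i·Y^j·Z^k in F becomes c·x^i·y^j·1^k = c·x^i·y^j.
Substituting Z = 1: F(X, Y, 1) = 3*x**2 + 2*x*y - x + 3*y**2 - y.
Note: deg(f) ≤ deg(F) = 2; strict inequality happens when F is divisible by Z (lost terms).


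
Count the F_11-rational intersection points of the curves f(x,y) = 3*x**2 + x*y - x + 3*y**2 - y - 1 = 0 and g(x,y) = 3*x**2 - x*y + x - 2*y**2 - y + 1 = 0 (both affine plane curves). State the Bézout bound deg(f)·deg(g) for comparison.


Common zeros: ∅; count = 0; Bézout bound = 4.

deg(f) = 2, deg(g) = 2, so Bézout bound = 4.
Scan x ∈ F_11. For each x, list the y ∈ F_11 with f(x, y) ≡ 0 and those with g(x, y) ≡ 0 (mod 11); the common zeros in that column are the intersection.
  x = 0: f ≡ 0 at y ∈ ∅; g ≡ 0 at y ∈ {6, 10}; common: ∅.
  x = 1: f ≡ 0 at y ∈ ∅; g ≡ 0 at y ∈ {5}; common: ∅.
  x = 2: f ≡ 0 at y ∈ {8, 10}; g ≡ 0 at y ∈ ∅; common: ∅.
  x = 3: f ≡ 0 at y ∈ {6, 8}; g ≡ 0 at y ∈ {10}; common: ∅.
  x = 4: f ≡ 0 at y ∈ ∅; g ≡ 0 at y ∈ {5, 9}; common: ∅.
  x = 5: f ≡ 0 at y ∈ ∅; g ≡ 0 at y ∈ ∅; common: ∅.
  x = 6: f ≡ 0 at y ∈ {3, 10}; g ≡ 0 at y ∈ {4, 9}; common: ∅.
  x = 7: f ≡ 0 at y ∈ ∅; g ≡ 0 at y ∈ ∅; common: ∅.
  x = 8: f ≡ 0 at y ∈ {2, 3}; g ≡ 0 at y ∈ ∅; common: ∅.
  x = 9: f ≡ 0 at y ∈ ∅; g ≡ 0 at y ∈ {0, 6}; common: ∅.
  x = 10: f ≡ 0 at y ∈ {2, 6}; g ≡ 0 at y ∈ ∅; common: ∅.
Collecting: common zeros = ∅, so the count is 0.
Comparison with the Bézout bound: 0 ≤ 4 = deg(f)·deg(g), as expected for curves with no common component (the affine F_11-count falls short of the bound because intersections may lie at infinity, over extension fields, or carry multiplicity).


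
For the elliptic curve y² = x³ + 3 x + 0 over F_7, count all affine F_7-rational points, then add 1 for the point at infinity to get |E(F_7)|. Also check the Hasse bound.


Affine points = {(0, 0), (1, 2), (1, 5), (2, 0), (3, 1), (3, 6), (5, 0)}; affine count = 7; |E(F_7)| = 8.

Discriminant check: Δ ∝ 4a³ + 27b² = 4·3³ + 27·0² = 4·27 + 27·0 ≡ 3 (mod 7). Nonzero ⇒ E is nonsingular.
For each x ∈ F_7, compute rhs = x³ + 3·x + 0 mod 7, then count y ∈ F_7 with y² ≡ rhs.
  x = 0: rhs = 0, matching y values: 0 (1 points).
  x = 1: rhs = 4, matching y values: 2, 5 (2 points).
  x = 2: rhs = 0, matching y values: 0 (1 points).
  x = 3: rhs = 1, matching y values: 1, 6 (2 points).
  x = 4: rhs = 6, matching y values: none (0 points).
  x = 5: rhs = 0, matching y values: 0 (1 points).
  x = 6: rhs = 3, matching y values: none (0 points).
Total affine count: 7.
Full point count |E(F_7)| = 7 + 1 = 8.
Hasse bound: |8 − (7+1)| = |0| = 0 ≤ 2√7 ≈ 5.2915 ✓.


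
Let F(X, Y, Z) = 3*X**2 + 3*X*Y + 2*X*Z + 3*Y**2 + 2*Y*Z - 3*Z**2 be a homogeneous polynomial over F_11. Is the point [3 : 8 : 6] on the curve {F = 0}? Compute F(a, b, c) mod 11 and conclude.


F(3,8,6) ≡ 7 (mod 11); P is NOT on the curve.

Evaluate F(3, 8, 6) term-by-term (mod 11).
  3*X**2 ↦ 3·9·1·1 = 27
  3*X*Y ↦ 3·3·8·1 = 72
  2*X*Z ↦ 2·3·1·6 = 36
  3*Y**2 ↦ 3·1·64·1 = 192
  2*Y*Z ↦ 2·1·8·6 = 96
  -3*Z**2 ↦ -3·1·1·36 = -108
Sum: F(3, 8, 6) = (27) + (72) + (36) + (192) + (96) + (-108) = 315.
Reducing mod 11: 315 ≡ 7 (mod 11).
Since F(a, b, c) ≡ 7 ≠ 0 (mod 11), P does NOT lie on the curve.


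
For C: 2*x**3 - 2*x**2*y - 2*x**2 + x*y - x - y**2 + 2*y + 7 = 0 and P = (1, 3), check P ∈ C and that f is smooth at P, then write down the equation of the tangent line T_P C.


Tangent line at P: -8*x - 5*y + 23 = 0.

Step 1: f(1, 3) = 0, so P lies on C.
Step 2: partial derivatives
  f_x(x, y) = 6*x**2 - 4*x*y - 4*x + y - 1, f_y(x, y) = -2*x**2 + x - 2*y + 2.
  f_x(P) = -8, f_y(P) = -5 (gradient nonzero, so P is smooth).
Step 3: tangent line at P: -8·(x − 1) + -5·(y − 3) = 0.
Expanding: -8*x - 5*y + 23 = 0.


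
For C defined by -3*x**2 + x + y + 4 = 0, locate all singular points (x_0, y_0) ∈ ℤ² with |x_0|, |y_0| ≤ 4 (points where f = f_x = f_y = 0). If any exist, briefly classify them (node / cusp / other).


No singular points in the scanned grid; C is smooth there.

Compute partial derivatives:
  f_x = 1 - 6*x.
  f_y = 1.
f_y = 1 is a nonzero constant, so f_y never vanishes: no point (x, y) can satisfy f = f_x = f_y = 0. In particular no (x, y) ∈ {−4, ..., 4}² is singular; the curve is smooth.


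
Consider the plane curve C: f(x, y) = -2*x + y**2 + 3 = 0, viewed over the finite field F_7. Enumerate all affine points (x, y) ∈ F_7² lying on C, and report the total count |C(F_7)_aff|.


Affine F_7-points: {(0, 2), (0, 5), (2, 1), (2, 6), (5, 0), (6, 3), (6, 4)}; count = 7.

For each of the 49 pairs (x, y) ∈ F_7², evaluate f(x, y) mod 7. Record the zeros.
  x = 0: [0↦3, 1↦4, 2↦0, 3↦5, 4↦5, 5↦0, 6↦4]  zeros at y ∈ {2, 5}
  x = 1: [0↦1, 1↦2, 2↦5, 3↦3, 4↦3, 5↦5, 6↦2]  zeros at y ∈ ∅
  x = 2: [0↦6, 1↦0, 2↦3, 3↦1, 4↦1, 5↦3, 6↦0]  zeros at y ∈ {1, 6}
  x = 3: [0↦4, 1↦5, 2↦1, 3↦6, 4↦6, 5↦1, 6↦5]  zeros at y ∈ ∅
  x = 4: [0↦2, 1↦3, 2↦6, 3↦4, 4↦4, 5↦6, 6↦3]  zeros at y ∈ ∅
  x = 5: [0↦0, 1↦1, 2↦4, 3↦2, 4↦2, 5↦4, 6↦1]  zeros at y ∈ {0}
  x = 6: [0↦5, 1↦6, 2↦2, 3↦0, 4↦0, 5↦2, 6↦6]  zeros at y ∈ {3, 4}
Collecting zeros: affine points = {(0, 2), (0, 5), (2, 1), (2, 6), (5, 0), (6, 3), (6, 4)}.
Total count |C(F_7)_aff| = 7.


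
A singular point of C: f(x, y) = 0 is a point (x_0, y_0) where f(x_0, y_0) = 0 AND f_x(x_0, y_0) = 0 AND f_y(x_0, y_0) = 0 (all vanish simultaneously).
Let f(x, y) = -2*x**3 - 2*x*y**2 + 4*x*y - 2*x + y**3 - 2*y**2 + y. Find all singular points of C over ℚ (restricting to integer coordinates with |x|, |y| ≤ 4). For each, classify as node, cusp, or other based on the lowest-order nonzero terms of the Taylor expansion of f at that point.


Singular points: {(0, 1)}; classification: cusp.

Compute partial derivatives:
  f_x = -6*x**2 - 2*y**2 + 4*y - 2.
  f_y = -4*x*y + 4*x + 3*y**2 - 4*y + 1.
Scan x_0 ∈ {−4, ..., 4}. For each x_0, f_y(x_0, y) is a polynomial in y; find its integer roots y ∈ {−4, ..., 4}, then test f_x and f at those candidates.
  x = -4: f_y(-4, y) = 3*y**2 + 12*y - 15; vanishes at y ∈ {1}. (-4, 1): f_x = -96 ≠ 0.
  x = -3: f_y(-3, y) = 3*y**2 + 8*y - 11; vanishes at y ∈ {1}. (-3, 1): f_x = -54 ≠ 0.
  x = -2: f_y(-2, y) = 3*y**2 + 4*y - 7; vanishes at y ∈ {1}. (-2, 1): f_x = -24 ≠ 0.
  x = -1: f_y(-1, y) = 3*y**2 - 3; vanishes at y ∈ {-1, 1}. (-1, -1): f_x = -14 ≠ 0; (-1, 1): f_x = -6 ≠ 0.
  x = 0: f_y(0, y) = 3*y**2 - 4*y + 1; vanishes at y ∈ {1}. (0, 1): f_x = 0, f = 0 — SINGULAR.
  x = 1: f_y(1, y) = 3*y**2 - 8*y + 5; vanishes at y ∈ {1}. (1, 1): f_x = -6 ≠ 0.
  x = 2: f_y(2, y) = 3*y**2 - 12*y + 9; vanishes at y ∈ {1, 3}. (2, 1): f_x = -24 ≠ 0; (2, 3): f_x = -32 ≠ 0.
  x = 3: f_y(3, y) = 3*y**2 - 16*y + 13; vanishes at y ∈ {1}. (3, 1): f_x = -54 ≠ 0.
  x = 4: f_y(4, y) = 3*y**2 - 20*y + 17; vanishes at y ∈ {1}. (4, 1): f_x = -96 ≠ 0.
Only singular point on the grid: (0, 1).
Classify: substitute x = 0 + u, y = 1 + v and expand: f = -2*u**3 - 2*u*v**2 + v**3 + v**2.
No constant or linear terms (consistent with a singular point). Quadratic part: v**2. Cubic part: -2*u**3 - 2*u*v**2 + v**3.
The quadratic part v**2 is a perfect square, so there is a single (double) tangent line v = 0, i.e. y = 1. Restricting the cubic part to that line (v = 0) leaves -2*u**3 ≠ 0, so f is not divisible by v and the branch is v² ≈ 2*u**3 to lowest order — this is a cusp.
Classification: cusp.


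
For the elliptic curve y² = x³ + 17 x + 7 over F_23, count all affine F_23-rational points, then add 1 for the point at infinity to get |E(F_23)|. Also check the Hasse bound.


Affine points = {(1, 5), (1, 18), (2, 7), (2, 16), (3, 4), (3, 19), (4, 1), (4, 22), (6, 7), (6, 16), (7, 3), (7, 20), (10, 2), (10, 21), (15, 7), (15, 16), (18, 2), (18, 21), (19, 6), (19, 17), (22, 9), (22, 14)}; affine count = 22; |E(F_23)| = 23.

Discriminant check: Δ ∝ 4a³ + 27b² = 4·17³ + 27·7² = 4·4913 + 27·49 ≡ 22 (mod 23). Nonzero ⇒ E is nonsingular.
For each x ∈ F_23, compute rhs = x³ + 17·x + 7 mod 23, then count y ∈ F_23 with y² ≡ rhs.
  x = 0: rhs = 7, matching y values: none (0 points).
  x = 1: rhs = 2, matching y values: 5, 18 (2 points).
  x = 2: rhs = 3, matching y values: 7, 16 (2 points).
  x = 3: rhs = 16, matching y values: 4, 19 (2 points).
  x = 4: rhs = 1, matching y values: 1, 22 (2 points).
  x = 5: rhs = 10, matching y values: none (0 points).
  x = 6: rhs = 3, matching y values: 7, 16 (2 points).
  x = 7: rhs = 9, matching y values: 3, 20 (2 points).
  x = 8: rhs = 11, matching y values: none (0 points).
  x = 9: rhs = 15, matching y values: none (0 points).
  x = 10: rhs = 4, matching y values: 2, 21 (2 points).
  x = 11: rhs = 7, matching y values: none (0 points).
  x = 12: rhs = 7, matching y values: none (0 points).
  x = 13: rhs = 10, matching y values: none (0 points).
  x = 14: rhs = 22, matching y values: none (0 points).
  x = 15: rhs = 3, matching y values: 7, 16 (2 points).
  x = 16: rhs = 5, matching y values: none (0 points).
  x = 17: rhs = 11, matching y values: none (0 points).
  x = 18: rhs = 4, matching y values: 2, 21 (2 points).
  x = 19: rhs = 13, matching y values: 6, 17 (2 points).
  x = 20: rhs = 21, matching y values: none (0 points).
  x = 21: rhs = 11, matching y values: none (0 points).
  x = 22: rhs = 12, matching y values: 9, 14 (2 points).
Total affine count: 22.
Full point count |E(F_23)| = 22 + 1 = 23.
Hasse bound: |23 − (23+1)| = |-1| = 1 ≤ 2√23 ≈ 9.5917 ✓.


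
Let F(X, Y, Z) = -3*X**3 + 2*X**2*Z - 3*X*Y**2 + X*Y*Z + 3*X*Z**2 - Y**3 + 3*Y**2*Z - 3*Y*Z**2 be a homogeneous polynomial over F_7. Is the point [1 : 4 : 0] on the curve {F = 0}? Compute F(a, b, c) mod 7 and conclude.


F(1,4,0) ≡ 4 (mod 7); P is NOT on the curve.

Evaluate F(1, 4, 0) term-by-term (mod 7).
  -3*X**3 ↦ -3·1·1·1 = -3
  2*X**2*Z ↦ 2·1·1·0 = 0
  -3*X*Y**2 ↦ -3·1·16·1 = -48
  X*Y*Z ↦ 1·1·4·0 = 0
  3*X*Z**2 ↦ 3·1·1·0 = 0
  -Y**3 ↦ -1·1·64·1 = -64
  3*Y**2*Z ↦ 3·1·16·0 = 0
  -3*Y*Z**2 ↦ -3·1·4·0 = 0
Sum: F(1, 4, 0) = (-3) + (0) + (-48) + (0) + (0) + (-64) + (0) + (0) = -115.
Reducing mod 7: -115 ≡ 4 (mod 7).
Since F(a, b, c) ≡ 4 ≠ 0 (mod 7), P does NOT lie on the curve.


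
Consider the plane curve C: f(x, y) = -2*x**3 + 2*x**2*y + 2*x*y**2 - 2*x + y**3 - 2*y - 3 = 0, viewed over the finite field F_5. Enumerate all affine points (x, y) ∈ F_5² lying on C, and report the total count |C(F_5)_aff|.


Affine F_5-points: {(3, 1), (4, 1), (4, 3)}; count = 3.

For each of the 25 pairs (x, y) ∈ F_5², evaluate f(x, y) mod 5. Record the zeros.
  x = 0: [0↦2, 1↦1, 2↦1, 3↦3, 4↦3]  zeros at y ∈ ∅
  x = 1: [0↦3, 1↦1, 2↦4, 3↦3, 4↦4]  zeros at y ∈ ∅
  x = 2: [0↦2, 1↦3, 2↦3, 3↦3, 4↦4]  zeros at y ∈ ∅
  x = 3: [0↦2, 1↦0, 2↦1, 3↦1, 4↦1]  zeros at y ∈ {1}
  x = 4: [0↦1, 1↦0, 2↦1, 3↦0, 4↦3]  zeros at y ∈ {1, 3}
Collecting zeros: affine points = {(3, 1), (4, 1), (4, 3)}.
Total count |C(F_5)_aff| = 3.


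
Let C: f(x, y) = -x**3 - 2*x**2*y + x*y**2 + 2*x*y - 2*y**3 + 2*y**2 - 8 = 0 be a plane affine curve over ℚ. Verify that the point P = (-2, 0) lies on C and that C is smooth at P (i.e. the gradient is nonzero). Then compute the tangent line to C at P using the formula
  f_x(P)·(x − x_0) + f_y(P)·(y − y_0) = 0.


Tangent line at P: -12*x - 12*y - 24 = 0.

Step 1: f(-2, 0) = 0, so P lies on C.
Step 2: partial derivatives
  f_x(x, y) = -3*x**2 - 4*x*y + y**2 + 2*y, f_y(x, y) = -2*x**2 + 2*x*y + 2*x - 6*y**2 + 4*y.
  f_x(P) = -12, f_y(P) = -12 (gradient nonzero, so P is smooth).
Step 3: tangent line at P: -12·(x − -2) + -12·(y − 0) = 0.
Expanding: -12*x - 12*y - 24 = 0.


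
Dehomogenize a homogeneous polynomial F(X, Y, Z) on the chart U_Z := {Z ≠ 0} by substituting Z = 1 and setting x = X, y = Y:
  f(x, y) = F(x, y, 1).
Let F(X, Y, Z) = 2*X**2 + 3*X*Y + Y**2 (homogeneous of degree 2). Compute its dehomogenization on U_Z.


f(x, y) = 2*x**2 + 3*x*y + y**2

On U_Z we set Z = 1. Each monomial c·X^i·Y^j·Z^k in F becomes c·x^i·y^j·1^k = c·x^i·y^j.
Substituting Z = 1: F(X, Y, 1) = 2*x**2 + 3*x*y + y**2.
Note: deg(f) ≤ deg(F) = 2; strict inequality happens when F is divisible by Z (lost terms).


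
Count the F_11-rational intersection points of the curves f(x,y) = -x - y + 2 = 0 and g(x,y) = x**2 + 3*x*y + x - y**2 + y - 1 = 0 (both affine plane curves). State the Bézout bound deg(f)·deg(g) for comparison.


Common zeros: {(3, 10), (4, 9)}; count = 2; Bézout bound = 2.

deg(f) = 1, deg(g) = 2, so Bézout bound = 2.
Scan x ∈ F_11. For each x, list the y ∈ F_11 with f(x, y) ≡ 0 and those with g(x, y) ≡ 0 (mod 11); the common zeros in that column are the intersection.
  x = 0: f ≡ 0 at y ∈ {2}; g ≡ 0 at y ∈ ∅; common: ∅.
  x = 1: f ≡ 0 at y ∈ {1}; g ≡ 0 at y ∈ {6, 9}; common: ∅.
  x = 2: f ≡ 0 at y ∈ {0}; g ≡ 0 at y ∈ {1, 6}; common: ∅.
  x = 3: f ≡ 0 at y ∈ {10}; g ≡ 0 at y ∈ {0, 10}; common: {10}.
  x = 4: f ≡ 0 at y ∈ {9}; g ≡ 0 at y ∈ {4, 9}; common: {9}.
  x = 5: f ≡ 0 at y ∈ {8}; g ≡ 0 at y ∈ {1, 4}; common: ∅.
  x = 6: f ≡ 0 at y ∈ {7}; g ≡ 0 at y ∈ ∅; common: ∅.
  x = 7: f ≡ 0 at y ∈ {6}; g ≡ 0 at y ∈ {0}; common: ∅.
  x = 8: f ≡ 0 at y ∈ {5}; g ≡ 0 at y ∈ ∅; common: ∅.
  x = 9: f ≡ 0 at y ∈ {4}; g ≡ 0 at y ∈ ∅; common: ∅.
  x = 10: f ≡ 0 at y ∈ {3}; g ≡ 0 at y ∈ {10}; common: ∅.
Collecting: common zeros = {(3, 10), (4, 9)}, so the count is 2.
Comparison with the Bézout bound: 2 ≤ 2 = deg(f)·deg(g), as expected for curves with no common component (the bound is attained).


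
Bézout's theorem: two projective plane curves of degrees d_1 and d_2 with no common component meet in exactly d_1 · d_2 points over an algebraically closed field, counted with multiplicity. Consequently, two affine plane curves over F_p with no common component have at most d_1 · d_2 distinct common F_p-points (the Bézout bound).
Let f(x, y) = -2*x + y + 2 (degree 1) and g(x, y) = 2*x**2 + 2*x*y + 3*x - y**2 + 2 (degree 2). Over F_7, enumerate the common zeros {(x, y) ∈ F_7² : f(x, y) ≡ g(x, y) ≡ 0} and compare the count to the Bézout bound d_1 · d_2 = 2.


Common zeros: {(1, 0), (6, 3)}; count = 2; Bézout bound = 2.

deg(f) = 1, deg(g) = 2, so Bézout bound = 2.
Scan x ∈ F_7. For each x, list the y ∈ F_7 with f(x, y) ≡ 0 and those with g(x, y) ≡ 0 (mod 7); the common zeros in that column are the intersection.
  x = 0: f ≡ 0 at y ∈ {5}; g ≡ 0 at y ∈ {3, 4}; common: ∅.
  x = 1: f ≡ 0 at y ∈ {0}; g ≡ 0 at y ∈ {0, 2}; common: {0}.
  x = 2: f ≡ 0 at y ∈ {2}; g ≡ 0 at y ∈ ∅; common: ∅.
  x = 3: f ≡ 0 at y ∈ {4}; g ≡ 0 at y ∈ ∅; common: ∅.
  x = 4: f ≡ 0 at y ∈ {6}; g ≡ 0 at y ∈ ∅; common: ∅.
  x = 5: f ≡ 0 at y ∈ {1}; g ≡ 0 at y ∈ {4, 6}; common: ∅.
  x = 6: f ≡ 0 at y ∈ {3}; g ≡ 0 at y ∈ {2, 3}; common: {3}.
Collecting: common zeros = {(1, 0), (6, 3)}, so the count is 2.
Comparison with the Bézout bound: 2 ≤ 2 = deg(f)·deg(g), as expected for curves with no common component (the bound is attained).


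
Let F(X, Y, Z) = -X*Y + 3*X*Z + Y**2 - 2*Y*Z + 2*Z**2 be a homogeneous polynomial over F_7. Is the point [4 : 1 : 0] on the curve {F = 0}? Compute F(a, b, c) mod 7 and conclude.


F(4,1,0) ≡ 4 (mod 7); P is NOT on the curve.

Evaluate F(4, 1, 0) term-by-term (mod 7).
  -X*Y ↦ -1·4·1·1 = -4
  3*X*Z ↦ 3·4·1·0 = 0
  Y**2 ↦ 1·1·1·1 = 1
  -2*Y*Z ↦ -2·1·1·0 = 0
  2*Z**2 ↦ 2·1·1·0 = 0
Sum: F(4, 1, 0) = (-4) + (0) + (1) + (0) + (0) = -3.
Reducing mod 7: -3 ≡ 4 (mod 7).
Since F(a, b, c) ≡ 4 ≠ 0 (mod 7), P does NOT lie on the curve.


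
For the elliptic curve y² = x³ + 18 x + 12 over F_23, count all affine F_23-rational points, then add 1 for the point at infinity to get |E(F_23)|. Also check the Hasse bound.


Affine points = {(0, 9), (0, 14), (1, 10), (1, 13), (3, 1), (3, 22), (8, 1), (8, 22), (9, 11), (9, 12), (11, 0), (12, 1), (12, 22), (14, 8), (14, 15), (15, 0), (16, 7), (16, 16), (18, 2), (18, 21), (20, 0), (22, 4), (22, 19)}; affine count = 23; |E(F_23)| = 24.

Discriminant check: Δ ∝ 4a³ + 27b² = 4·18³ + 27·12² = 4·5832 + 27·144 ≡ 7 (mod 23). Nonzero ⇒ E is nonsingular.
For each x ∈ F_23, compute rhs = x³ + 18·x + 12 mod 23, then count y ∈ F_23 with y² ≡ rhs.
  x = 0: rhs = 12, matching y values: 9, 14 (2 points).
  x = 1: rhs = 8, matching y values: 10, 13 (2 points).
  x = 2: rhs = 10, matching y values: none (0 points).
  x = 3: rhs = 1, matching y values: 1, 22 (2 points).
  x = 4: rhs = 10, matching y values: none (0 points).
  x = 5: rhs = 20, matching y values: none (0 points).
  x = 6: rhs = 14, matching y values: none (0 points).
  x = 7: rhs = 21, matching y values: none (0 points).
  x = 8: rhs = 1, matching y values: 1, 22 (2 points).
  x = 9: rhs = 6, matching y values: 11, 12 (2 points).
  x = 10: rhs = 19, matching y values: none (0 points).
  x = 11: rhs = 0, matching y values: 0 (1 points).
  x = 12: rhs = 1, matching y values: 1, 22 (2 points).
  x = 13: rhs = 5, matching y values: none (0 points).
  x = 14: rhs = 18, matching y values: 8, 15 (2 points).
  x = 15: rhs = 0, matching y values: 0 (1 points).
  x = 16: rhs = 3, matching y values: 7, 16 (2 points).
  x = 17: rhs = 10, matching y values: none (0 points).
  x = 18: rhs = 4, matching y values: 2, 21 (2 points).
  x = 19: rhs = 14, matching y values: none (0 points).
  x = 20: rhs = 0, matching y values: 0 (1 points).
  x = 21: rhs = 14, matching y values: none (0 points).
  x = 22: rhs = 16, matching y values: 4, 19 (2 points).
Total affine count: 23.
Full point count |E(F_23)| = 23 + 1 = 24.
Hasse bound: |24 − (23+1)| = |0| = 0 ≤ 2√23 ≈ 9.5917 ✓.


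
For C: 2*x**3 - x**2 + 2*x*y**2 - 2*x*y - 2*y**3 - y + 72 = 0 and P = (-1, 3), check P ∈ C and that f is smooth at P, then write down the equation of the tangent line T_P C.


Tangent line at P: 20*x - 65*y + 215 = 0.

Step 1: f(-1, 3) = 0, so P lies on C.
Step 2: partial derivatives
  f_x(x, y) = 6*x**2 - 2*x + 2*y**2 - 2*y, f_y(x, y) = 4*x*y - 2*x - 6*y**2 - 1.
  f_x(P) = 20, f_y(P) = -65 (gradient nonzero, so P is smooth).
Step 3: tangent line at P: 20·(x − -1) + -65·(y − 3) = 0.
Expanding: 20*x - 65*y + 215 = 0.


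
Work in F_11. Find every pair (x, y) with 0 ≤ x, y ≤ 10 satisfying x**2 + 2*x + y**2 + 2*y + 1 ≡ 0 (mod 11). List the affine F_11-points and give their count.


Affine F_11-points: {(0, 10), (2, 4), (2, 5), (4, 2), (4, 7), (5, 2), (5, 7), (7, 4), (7, 5), (9, 10), (10, 0), (10, 9)}; count = 12.

For each of the 121 pairs (x, y) ∈ F_11², evaluate f(x, y) mod 11. Record the zeros.
  x = 0: [0↦1, 1↦4, 2↦9, 3↦5, 4↦3, 5↦3, 6↦5, 7↦9, 8↦4, 9↦1, 10↦0]  zeros at y ∈ {10}
  x = 1: [0↦4, 1↦7, 2↦1, 3↦8, 4↦6, 5↦6, 6↦8, 7↦1, 8↦7, 9↦4, 10↦3]  zeros at y ∈ ∅
  x = 2: [0↦9, 1↦1, 2↦6, 3↦2, 4↦0, 5↦0, 6↦2, 7↦6, 8↦1, 9↦9, 10↦8]  zeros at y ∈ {4, 5}
  x = 3: [0↦5, 1↦8, 2↦2, 3↦9, 4↦7, 5↦7, 6↦9, 7↦2, 8↦8, 9↦5, 10↦4]  zeros at y ∈ ∅
  x = 4: [0↦3, 1↦6, 2↦0, 3↦7, 4↦5, 5↦5, 6↦7, 7↦0, 8↦6, 9↦3, 10↦2]  zeros at y ∈ {2, 7}
  x = 5: [0↦3, 1↦6, 2↦0, 3↦7, 4↦5, 5↦5, 6↦7, 7↦0, 8↦6, 9↦3, 10↦2]  zeros at y ∈ {2, 7}
  x = 6: [0↦5, 1↦8, 2↦2, 3↦9, 4↦7, 5↦7, 6↦9, 7↦2, 8↦8, 9↦5, 10↦4]  zeros at y ∈ ∅
  x = 7: [0↦9, 1↦1, 2↦6, 3↦2, 4↦0, 5↦0, 6↦2, 7↦6, 8↦1, 9↦9, 10↦8]  zeros at y ∈ {4, 5}
  x = 8: [0↦4, 1↦7, 2↦1, 3↦8, 4↦6, 5↦6, 6↦8, 7↦1, 8↦7, 9↦4, 10↦3]  zeros at y ∈ ∅
  x = 9: [0↦1, 1↦4, 2↦9, 3↦5, 4↦3, 5↦3, 6↦5, 7↦9, 8↦4, 9↦1, 10↦0]  zeros at y ∈ {10}
  x = 10: [0↦0, 1↦3, 2↦8, 3↦4, 4↦2, 5↦2, 6↦4, 7↦8, 8↦3, 9↦0, 10↦10]  zeros at y ∈ {0, 9}
Collecting zeros: affine points = {(0, 10), (2, 4), (2, 5), (4, 2), (4, 7), (5, 2), (5, 7), (7, 4), (7, 5), (9, 10), (10, 0), (10, 9)}.
Total count |C(F_11)_aff| = 12.


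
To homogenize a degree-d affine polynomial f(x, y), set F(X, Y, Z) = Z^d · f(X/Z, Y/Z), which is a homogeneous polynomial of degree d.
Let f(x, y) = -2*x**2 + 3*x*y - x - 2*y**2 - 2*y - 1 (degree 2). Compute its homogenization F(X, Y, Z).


F(X, Y, Z) = -2*X**2 + 3*X*Y - X*Z - 2*Y**2 - 2*Y*Z - Z**2

deg(f) = 2.
Substitute x = X/Z, y = Y/Z into f, then multiply by Z^2.
  monomial -2·x^2·y^0 ↦ -2·X^2·Y^0·Z^0.
  monomial 3·x^1·y^1 ↦ 3·X^1·Y^1·Z^0.
  monomial -1·x^1·y^0 ↦ -1·X^1·Y^0·Z^1.
  monomial -2·x^0·y^2 ↦ -2·X^0·Y^2·Z^0.
  monomial -2·x^0·y^1 ↦ -2·X^0·Y^1·Z^1.
  monomial -1·x^0·y^0 ↦ -1·X^0·Y^0·Z^2.
Collecting: F(X, Y, Z) = -2*X**2 + 3*X*Y - X*Z - 2*Y**2 - 2*Y*Z - Z**2.


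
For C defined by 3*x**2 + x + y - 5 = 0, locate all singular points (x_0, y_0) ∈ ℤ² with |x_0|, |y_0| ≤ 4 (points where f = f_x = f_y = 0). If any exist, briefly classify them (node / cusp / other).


No singular points in the scanned grid; C is smooth there.

Compute partial derivatives:
  f_x = 6*x + 1.
  f_y = 1.
f_y = 1 is a nonzero constant, so f_y never vanishes: no point (x, y) can satisfy f = f_x = f_y = 0. In particular no (x, y) ∈ {−4, ..., 4}² is singular; the curve is smooth.


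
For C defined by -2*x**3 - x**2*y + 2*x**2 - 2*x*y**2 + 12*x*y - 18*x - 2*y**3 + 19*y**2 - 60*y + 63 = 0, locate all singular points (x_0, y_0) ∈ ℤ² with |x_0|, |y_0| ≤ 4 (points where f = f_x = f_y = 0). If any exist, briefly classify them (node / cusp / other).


Singular points: {(0, 3)}; classification: node.

Compute partial derivatives:
  f_x = -6*x**2 - 2*x*y + 4*x - 2*y**2 + 12*y - 18.
  f_y = -x**2 - 4*x*y + 12*x - 6*y**2 + 38*y - 60.
Scan x_0 ∈ {−4, ..., 4}. For each x_0, f_y(x_0, y) is a polynomial in y; find its integer roots y ∈ {−4, ..., 4}, then test f_x and f at those candidates.
  x = -4: f_y(-4, y) = -6*y**2 + 54*y - 124; no integer root y with |y| ≤ 4.
  x = -3: f_y(-3, y) = -6*y**2 + 50*y - 105; no integer root y with |y| ≤ 4.
  x = -2: f_y(-2, y) = -6*y**2 + 46*y - 88; vanishes at y ∈ {4}. (-2, 4): f_x = -18 ≠ 0.
  x = -1: f_y(-1, y) = -6*y**2 + 42*y - 73; no integer root y with |y| ≤ 4.
  x = 0: f_y(0, y) = -6*y**2 + 38*y - 60; vanishes at y ∈ {3}. (0, 3): f_x = 0, f = 0 — SINGULAR.
  x = 1: f_y(1, y) = -6*y**2 + 34*y - 49; no integer root y with |y| ≤ 4.
  x = 2: f_y(2, y) = -6*y**2 + 30*y - 40; no integer root y with |y| ≤ 4.
  x = 3: f_y(3, y) = -6*y**2 + 26*y - 33; no integer root y with |y| ≤ 4.
  x = 4: f_y(4, y) = -6*y**2 + 22*y - 28; no integer root y with |y| ≤ 4.
Only singular point on the grid: (0, 3).
Classify: substitute x = 0 + u, y = 3 + v and expand: f = -2*u**3 - u**2*v - u**2 - 2*u*v**2 - 2*v**3 + v**2.
No constant or linear terms (consistent with a singular point). Quadratic part: -u**2 + v**2. Cubic part: -2*u**3 - u**2*v - 2*u*v**2 - 2*v**3.
The quadratic part v**2 - u**2 = (v − u)(v + u) splits into two distinct linear factors, so there are two distinct tangent lines y − 3 = ±(x − 0) — this is a node (ordinary double point).
Classification: node.


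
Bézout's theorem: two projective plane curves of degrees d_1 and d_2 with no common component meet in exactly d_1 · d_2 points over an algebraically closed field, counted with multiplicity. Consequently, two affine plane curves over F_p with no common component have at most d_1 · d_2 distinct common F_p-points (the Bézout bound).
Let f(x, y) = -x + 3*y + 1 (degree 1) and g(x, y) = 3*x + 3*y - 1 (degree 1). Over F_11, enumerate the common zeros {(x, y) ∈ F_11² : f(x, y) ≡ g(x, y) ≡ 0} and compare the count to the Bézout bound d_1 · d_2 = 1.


Common zeros: {(6, 9)}; count = 1; Bézout bound = 1.

deg(f) = 1, deg(g) = 1, so Bézout bound = 1.
Scan x ∈ F_11. For each x, list the y ∈ F_11 with f(x, y) ≡ 0 and those with g(x, y) ≡ 0 (mod 11); the common zeros in that column are the intersection.
  x = 0: f ≡ 0 at y ∈ {7}; g ≡ 0 at y ∈ {4}; common: ∅.
  x = 1: f ≡ 0 at y ∈ {0}; g ≡ 0 at y ∈ {3}; common: ∅.
  x = 2: f ≡ 0 at y ∈ {4}; g ≡ 0 at y ∈ {2}; common: ∅.
  x = 3: f ≡ 0 at y ∈ {8}; g ≡ 0 at y ∈ {1}; common: ∅.
  x = 4: f ≡ 0 at y ∈ {1}; g ≡ 0 at y ∈ {0}; common: ∅.
  x = 5: f ≡ 0 at y ∈ {5}; g ≡ 0 at y ∈ {10}; common: ∅.
  x = 6: f ≡ 0 at y ∈ {9}; g ≡ 0 at y ∈ {9}; common: {9}.
  x = 7: f ≡ 0 at y ∈ {2}; g ≡ 0 at y ∈ {8}; common: ∅.
  x = 8: f ≡ 0 at y ∈ {6}; g ≡ 0 at y ∈ {7}; common: ∅.
  x = 9: f ≡ 0 at y ∈ {10}; g ≡ 0 at y ∈ {6}; common: ∅.
  x = 10: f ≡ 0 at y ∈ {3}; g ≡ 0 at y ∈ {5}; common: ∅.
Collecting: common zeros = {(6, 9)}, so the count is 1.
Comparison with the Bézout bound: 1 ≤ 1 = deg(f)·deg(g), as expected for curves with no common component (the bound is attained).


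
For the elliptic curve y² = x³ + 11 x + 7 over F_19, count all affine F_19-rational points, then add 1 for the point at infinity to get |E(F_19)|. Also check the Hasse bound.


Affine points = {(0, 8), (0, 11), (1, 0), (4, 1), (4, 18), (5, 4), (5, 15), (6, 2), (6, 17), (7, 3), (7, 16), (12, 9), (12, 10), (14, 6), (14, 13), (16, 2), (16, 17)}; affine count = 17; |E(F_19)| = 18.

Discriminant check: Δ ∝ 4a³ + 27b² = 4·11³ + 27·7² = 4·1331 + 27·49 ≡ 16 (mod 19). Nonzero ⇒ E is nonsingular.
For each x ∈ F_19, compute rhs = x³ + 11·x + 7 mod 19, then count y ∈ F_19 with y² ≡ rhs.
  x = 0: rhs = 7, matching y values: 8, 11 (2 points).
  x = 1: rhs = 0, matching y values: 0 (1 points).
  x = 2: rhs = 18, matching y values: none (0 points).
  x = 3: rhs = 10, matching y values: none (0 points).
  x = 4: rhs = 1, matching y values: 1, 18 (2 points).
  x = 5: rhs = 16, matching y values: 4, 15 (2 points).
  x = 6: rhs = 4, matching y values: 2, 17 (2 points).
  x = 7: rhs = 9, matching y values: 3, 16 (2 points).
  x = 8: rhs = 18, matching y values: none (0 points).
  x = 9: rhs = 18, matching y values: none (0 points).
  x = 10: rhs = 15, matching y values: none (0 points).
  x = 11: rhs = 15, matching y values: none (0 points).
  x = 12: rhs = 5, matching y values: 9, 10 (2 points).
  x = 13: rhs = 10, matching y values: none (0 points).
  x = 14: rhs = 17, matching y values: 6, 13 (2 points).
  x = 15: rhs = 13, matching y values: none (0 points).
  x = 16: rhs = 4, matching y values: 2, 17 (2 points).
  x = 17: rhs = 15, matching y values: none (0 points).
  x = 18: rhs = 14, matching y values: none (0 points).
Total affine count: 17.
Full point count |E(F_19)| = 17 + 1 = 18.
Hasse bound: |18 − (19+1)| = |-2| = 2 ≤ 2√19 ≈ 8.7178 ✓.


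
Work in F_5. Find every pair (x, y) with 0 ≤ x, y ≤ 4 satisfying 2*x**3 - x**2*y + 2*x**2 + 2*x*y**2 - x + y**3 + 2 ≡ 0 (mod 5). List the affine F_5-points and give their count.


Affine F_5-points: {(0, 2), (1, 0), (2, 1), (2, 2), (2, 3), (3, 2), (3, 3), (3, 4)}; count = 8.

For each of the 25 pairs (x, y) ∈ F_5², evaluate f(x, y) mod 5. Record the zeros.
  x = 0: [0↦2, 1↦3, 2↦0, 3↦4, 4↦1]  zeros at y ∈ {2}
  x = 1: [0↦0, 1↦2, 2↦4, 3↦2, 4↦2]  zeros at y ∈ {0}
  x = 2: [0↦4, 1↦0, 2↦0, 3↦0, 4↦1]  zeros at y ∈ {1, 2, 3}
  x = 3: [0↦1, 1↦4, 2↦0, 3↦0, 4↦0]  zeros at y ∈ {2, 3, 4}
  x = 4: [0↦3, 1↦1, 2↦1, 3↦4, 4↦1]  zeros at y ∈ ∅
Collecting zeros: affine points = {(0, 2), (1, 0), (2, 1), (2, 2), (2, 3), (3, 2), (3, 3), (3, 4)}.
Total count |C(F_5)_aff| = 8.
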